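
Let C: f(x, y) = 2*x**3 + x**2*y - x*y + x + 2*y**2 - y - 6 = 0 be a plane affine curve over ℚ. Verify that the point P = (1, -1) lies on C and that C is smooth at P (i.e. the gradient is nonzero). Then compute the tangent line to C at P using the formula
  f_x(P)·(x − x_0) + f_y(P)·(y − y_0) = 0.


Tangent line at P: 6*x - 5*y - 11 = 0.

Step 1: f(1, -1) = 0, so P lies on C.
Step 2: partial derivatives
  f_x(x, y) = 6*x**2 + 2*x*y - y + 1, f_y(x, y) = x**2 - x + 4*y - 1.
  f_x(P) = 6, f_y(P) = -5 (gradient nonzero, so P is smooth).
Step 3: tangent line at P: 6·(x − 1) + -5·(y − -1) = 0.
Expanding: 6*x - 5*y - 11 = 0.


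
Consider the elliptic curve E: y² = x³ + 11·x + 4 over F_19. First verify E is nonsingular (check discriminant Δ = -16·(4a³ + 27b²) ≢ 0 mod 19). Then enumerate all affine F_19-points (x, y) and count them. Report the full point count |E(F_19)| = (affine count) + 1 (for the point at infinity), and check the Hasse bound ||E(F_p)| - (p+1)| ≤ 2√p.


Affine points = {(0, 2), (0, 17), (1, 4), (1, 15), (3, 8), (3, 11), (4, 6), (4, 13), (6, 1), (6, 18), (7, 5), (7, 14), (13, 8), (13, 11), (16, 1), (16, 18), (18, 7), (18, 12)}; affine count = 18; |E(F_19)| = 19.

Discriminant check: Δ ∝ 4a³ + 27b² = 4·11³ + 27·4² = 4·1331 + 27·16 ≡ 18 (mod 19). Nonzero ⇒ E is nonsingular.
For each x ∈ F_19, compute rhs = x³ + 11·x + 4 mod 19, then count y ∈ F_19 with y² ≡ rhs.
  x = 0: rhs = 4, matching y values: 2, 17 (2 points).
  x = 1: rhs = 16, matching y values: 4, 15 (2 points).
  x = 2: rhs = 15, matching y values: none (0 points).
  x = 3: rhs = 7, matching y values: 8, 11 (2 points).
  x = 4: rhs = 17, matching y values: 6, 13 (2 points).
  x = 5: rhs = 13, matching y values: none (0 points).
  x = 6: rhs = 1, matching y values: 1, 18 (2 points).
  x = 7: rhs = 6, matching y values: 5, 14 (2 points).
  x = 8: rhs = 15, matching y values: none (0 points).
  x = 9: rhs = 15, matching y values: none (0 points).
  x = 10: rhs = 12, matching y values: none (0 points).
  x = 11: rhs = 12, matching y values: none (0 points).
  x = 12: rhs = 2, matching y values: none (0 points).
  x = 13: rhs = 7, matching y values: 8, 11 (2 points).
  x = 14: rhs = 14, matching y values: none (0 points).
  x = 15: rhs = 10, matching y values: none (0 points).
  x = 16: rhs = 1, matching y values: 1, 18 (2 points).
  x = 17: rhs = 12, matching y values: none (0 points).
  x = 18: rhs = 11, matching y values: 7, 12 (2 points).
Total affine count: 18.
Full point count |E(F_19)| = 18 + 1 = 19.
Hasse bound: |19 − (19+1)| = |-1| = 1 ≤ 2√19 ≈ 8.7178 ✓.


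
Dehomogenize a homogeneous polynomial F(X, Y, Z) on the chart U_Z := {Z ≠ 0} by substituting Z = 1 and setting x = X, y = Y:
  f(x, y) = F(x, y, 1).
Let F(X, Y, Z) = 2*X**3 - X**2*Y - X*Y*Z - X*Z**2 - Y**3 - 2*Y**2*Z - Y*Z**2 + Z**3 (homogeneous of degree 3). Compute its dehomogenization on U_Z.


f(x, y) = 2*x**3 - x**2*y - x*y - x - y**3 - 2*y**2 - y + 1

On U_Z we set Z = 1. Each monomial c·X^i·Y^j·Z^k in F becomes c·x^i·y^j·1^k = c·x^i·y^j.
Substituting Z = 1: F(X, Y, 1) = 2*x**3 - x**2*y - x*y - x - y**3 - 2*y**2 - y + 1.
Note: deg(f) ≤ deg(F) = 3; strict inequality happens when F is divisible by Z (lost terms).


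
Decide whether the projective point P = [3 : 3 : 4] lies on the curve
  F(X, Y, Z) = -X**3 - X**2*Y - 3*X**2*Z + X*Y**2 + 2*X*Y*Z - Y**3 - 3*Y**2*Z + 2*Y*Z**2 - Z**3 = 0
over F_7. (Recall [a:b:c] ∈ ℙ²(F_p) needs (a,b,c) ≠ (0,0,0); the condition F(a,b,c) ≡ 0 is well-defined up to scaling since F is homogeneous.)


F(3,3,4) ≡ 2 (mod 7); P is NOT on the curve.

Evaluate F(3, 3, 4) term-by-term (mod 7).
  -X**3 ↦ -1·27·1·1 = -27
  -X**2*Y ↦ -1·9·3·1 = -27
  -3*X**2*Z ↦ -3·9·1·4 = -108
  X*Y**2 ↦ 1·3·9·1 = 27
  2*X*Y*Z ↦ 2·3·3·4 = 72
  -Y**3 ↦ -1·1·27·1 = -27
  -3*Y**2*Z ↦ -3·1·9·4 = -108
  2*Y*Z**2 ↦ 2·1·3·16 = 96
  -Z**3 ↦ -1·1·1·64 = -64
Sum: F(3, 3, 4) = (-27) + (-27) + (-108) + (27) + (72) + (-27) + (-108) + (96) + (-64) = -166.
Reducing mod 7: -166 ≡ 2 (mod 7).
Since F(a, b, c) ≡ 2 ≠ 0 (mod 7), P does NOT lie on the curve.


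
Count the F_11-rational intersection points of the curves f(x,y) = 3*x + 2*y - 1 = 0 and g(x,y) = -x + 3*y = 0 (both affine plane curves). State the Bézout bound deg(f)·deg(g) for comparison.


Common zeros: ∅; count = 0; Bézout bound = 1.

deg(f) = 1, deg(g) = 1, so Bézout bound = 1.
Scan x ∈ F_11. For each x, list the y ∈ F_11 with f(x, y) ≡ 0 and those with g(x, y) ≡ 0 (mod 11); the common zeros in that column are the intersection.
  x = 0: f ≡ 0 at y ∈ {6}; g ≡ 0 at y ∈ {0}; common: ∅.
  x = 1: f ≡ 0 at y ∈ {10}; g ≡ 0 at y ∈ {4}; common: ∅.
  x = 2: f ≡ 0 at y ∈ {3}; g ≡ 0 at y ∈ {8}; common: ∅.
  x = 3: f ≡ 0 at y ∈ {7}; g ≡ 0 at y ∈ {1}; common: ∅.
  x = 4: f ≡ 0 at y ∈ {0}; g ≡ 0 at y ∈ {5}; common: ∅.
  x = 5: f ≡ 0 at y ∈ {4}; g ≡ 0 at y ∈ {9}; common: ∅.
  x = 6: f ≡ 0 at y ∈ {8}; g ≡ 0 at y ∈ {2}; common: ∅.
  x = 7: f ≡ 0 at y ∈ {1}; g ≡ 0 at y ∈ {6}; common: ∅.
  x = 8: f ≡ 0 at y ∈ {5}; g ≡ 0 at y ∈ {10}; common: ∅.
  x = 9: f ≡ 0 at y ∈ {9}; g ≡ 0 at y ∈ {3}; common: ∅.
  x = 10: f ≡ 0 at y ∈ {2}; g ≡ 0 at y ∈ {7}; common: ∅.
Collecting: common zeros = ∅, so the count is 0.
Comparison with the Bézout bound: 0 ≤ 1 = deg(f)·deg(g), as expected for curves with no common component (the affine F_11-count falls short of the bound because intersections may lie at infinity, over extension fields, or carry multiplicity).


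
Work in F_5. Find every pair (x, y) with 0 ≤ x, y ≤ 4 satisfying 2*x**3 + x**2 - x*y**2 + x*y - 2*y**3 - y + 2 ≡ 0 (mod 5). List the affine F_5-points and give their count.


Affine F_5-points: {(0, 3), (0, 4), (1, 0), (1, 2), (2, 2), (3, 0), (3, 3), (4, 2), (4, 3)}; count = 9.

For each of the 25 pairs (x, y) ∈ F_5², evaluate f(x, y) mod 5. Record the zeros.
  x = 0: [0↦2, 1↦4, 2↦4, 3↦0, 4↦0]  zeros at y ∈ {3, 4}
  x = 1: [0↦0, 1↦2, 2↦0, 3↦2, 4↦1]  zeros at y ∈ {0, 2}
  x = 2: [0↦2, 1↦4, 2↦0, 3↦3, 4↦1]  zeros at y ∈ {2}
  x = 3: [0↦0, 1↦2, 2↦1, 3↦0, 4↦2]  zeros at y ∈ {0, 3}
  x = 4: [0↦1, 1↦3, 2↦0, 3↦0, 4↦1]  zeros at y ∈ {2, 3}
Collecting zeros: affine points = {(0, 3), (0, 4), (1, 0), (1, 2), (2, 2), (3, 0), (3, 3), (4, 2), (4, 3)}.
Total count |C(F_5)_aff| = 9.


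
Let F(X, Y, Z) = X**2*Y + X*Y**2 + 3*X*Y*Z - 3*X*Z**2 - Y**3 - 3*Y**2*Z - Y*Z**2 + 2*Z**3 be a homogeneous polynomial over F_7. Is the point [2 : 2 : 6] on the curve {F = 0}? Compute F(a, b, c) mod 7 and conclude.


F(2,2,6) ≡ 5 (mod 7); P is NOT on the curve.

Evaluate F(2, 2, 6) term-by-term (mod 7).
  X**2*Y ↦ 1·4·2·1 = 8
  X*Y**2 ↦ 1·2·4·1 = 8
  3*X*Y*Z ↦ 3·2·2·6 = 72
  -3*X*Z**2 ↦ -3·2·1·36 = -216
  -Y**3 ↦ -1·1·8·1 = -8
  -3*Y**2*Z ↦ -3·1·4·6 = -72
  -Y*Z**2 ↦ -1·1·2·36 = -72
  2*Z**3 ↦ 2·1·1·216 = 432
Sum: F(2, 2, 6) = (8) + (8) + (72) + (-216) + (-8) + (-72) + (-72) + (432) = 152.
Reducing mod 7: 152 ≡ 5 (mod 7).
Since F(a, b, c) ≡ 5 ≠ 0 (mod 7), P does NOT lie on the curve.


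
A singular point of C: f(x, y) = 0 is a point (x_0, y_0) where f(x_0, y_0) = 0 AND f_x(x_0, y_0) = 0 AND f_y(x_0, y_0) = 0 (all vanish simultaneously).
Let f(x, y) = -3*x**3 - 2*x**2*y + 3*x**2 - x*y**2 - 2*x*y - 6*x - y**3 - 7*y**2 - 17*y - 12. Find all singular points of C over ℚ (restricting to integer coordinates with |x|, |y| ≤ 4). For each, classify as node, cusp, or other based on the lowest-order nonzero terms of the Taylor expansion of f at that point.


Singular points: {(1, -3)}; classification: cusp.

Compute partial derivatives:
  f_x = -9*x**2 - 4*x*y + 6*x - y**2 - 2*y - 6.
  f_y = -2*x**2 - 2*x*y - 2*x - 3*y**2 - 14*y - 17.
Scan x_0 ∈ {−4, ..., 4}. For each x_0, f_y(x_0, y) is a polynomial in y; find its integer roots y ∈ {−4, ..., 4}, then test f_x and f at those candidates.
  x = -4: f_y(-4, y) = -3*y**2 - 6*y - 41; no integer root y with |y| ≤ 4.
  x = -3: f_y(-3, y) = -3*y**2 - 8*y - 29; no integer root y with |y| ≤ 4.
  x = -2: f_y(-2, y) = -3*y**2 - 10*y - 21; no integer root y with |y| ≤ 4.
  x = -1: f_y(-1, y) = -3*y**2 - 12*y - 17; no integer root y with |y| ≤ 4.
  x = 0: f_y(0, y) = -3*y**2 - 14*y - 17; no integer root y with |y| ≤ 4.
  x = 1: f_y(1, y) = -3*y**2 - 16*y - 21; vanishes at y ∈ {-3}. (1, -3): f_x = 0, f = 0 — SINGULAR.
  x = 2: f_y(2, y) = -3*y**2 - 18*y - 29; no integer root y with |y| ≤ 4.
  x = 3: f_y(3, y) = -3*y**2 - 20*y - 41; no integer root y with |y| ≤ 4.
  x = 4: f_y(4, y) = -3*y**2 - 22*y - 57; no integer root y with |y| ≤ 4.
Only singular point on the grid: (1, -3).
Classify: substitute x = 1 + u, y = -3 + v and expand: f = -3*u**3 - 2*u**2*v - u*v**2 - v**3 + v**2.
No constant or linear terms (consistent with a singular point). Quadratic part: v**2. Cubic part: -3*u**3 - 2*u**2*v - u*v**2 - v**3.
The quadratic part v**2 is a perfect square, so there is a single (double) tangent line v = 0, i.e. y = -3. Restricting the cubic part to that line (v = 0) leaves -3*u**3 ≠ 0, so f is not divisible by v and the branch is v² ≈ 3*u**3 to lowest order — this is a cusp.
Classification: cusp.


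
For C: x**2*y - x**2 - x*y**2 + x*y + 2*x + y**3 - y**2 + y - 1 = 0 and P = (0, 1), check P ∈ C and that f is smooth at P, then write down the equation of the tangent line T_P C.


Tangent line at P: 2*x + 2*y - 2 = 0.

Step 1: f(0, 1) = 0, so P lies on C.
Step 2: partial derivatives
  f_x(x, y) = 2*x*y - 2*x - y**2 + y + 2, f_y(x, y) = x**2 - 2*x*y + x + 3*y**2 - 2*y + 1.
  f_x(P) = 2, f_y(P) = 2 (gradient nonzero, so P is smooth).
Step 3: tangent line at P: 2·(x − 0) + 2·(y − 1) = 0.
Expanding: 2*x + 2*y - 2 = 0.


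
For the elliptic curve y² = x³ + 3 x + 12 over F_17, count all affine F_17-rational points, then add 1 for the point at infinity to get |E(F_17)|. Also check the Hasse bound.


Affine points = {(1, 4), (1, 13), (2, 3), (2, 14), (5, 4), (5, 13), (6, 5), (6, 12), (7, 6), (7, 11), (8, 2), (8, 15), (11, 4), (11, 13), (12, 5), (12, 12), (13, 2), (13, 15), (15, 7), (15, 10), (16, 5), (16, 12)}; affine count = 22; |E(F_17)| = 23.

Discriminant check: Δ ∝ 4a³ + 27b² = 4·3³ + 27·12² = 4·27 + 27·144 ≡ 1 (mod 17). Nonzero ⇒ E is nonsingular.
For each x ∈ F_17, compute rhs = x³ + 3·x + 12 mod 17, then count y ∈ F_17 with y² ≡ rhs.
  x = 0: rhs = 12, matching y values: none (0 points).
  x = 1: rhs = 16, matching y values: 4, 13 (2 points).
  x = 2: rhs = 9, matching y values: 3, 14 (2 points).
  x = 3: rhs = 14, matching y values: none (0 points).
  x = 4: rhs = 3, matching y values: none (0 points).
  x = 5: rhs = 16, matching y values: 4, 13 (2 points).
  x = 6: rhs = 8, matching y values: 5, 12 (2 points).
  x = 7: rhs = 2, matching y values: 6, 11 (2 points).
  x = 8: rhs = 4, matching y values: 2, 15 (2 points).
  x = 9: rhs = 3, matching y values: none (0 points).
  x = 10: rhs = 5, matching y values: none (0 points).
  x = 11: rhs = 16, matching y values: 4, 13 (2 points).
  x = 12: rhs = 8, matching y values: 5, 12 (2 points).
  x = 13: rhs = 4, matching y values: 2, 15 (2 points).
  x = 14: rhs = 10, matching y values: none (0 points).
  x = 15: rhs = 15, matching y values: 7, 10 (2 points).
  x = 16: rhs = 8, matching y values: 5, 12 (2 points).
Total affine count: 22.
Full point count |E(F_17)| = 22 + 1 = 23.
Hasse bound: |23 − (17+1)| = |5| = 5 ≤ 2√17 ≈ 8.2462 ✓.


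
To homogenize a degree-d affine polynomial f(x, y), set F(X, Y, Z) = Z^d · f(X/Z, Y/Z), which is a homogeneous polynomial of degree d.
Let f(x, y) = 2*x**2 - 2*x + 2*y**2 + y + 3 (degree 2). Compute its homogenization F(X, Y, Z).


F(X, Y, Z) = 2*X**2 - 2*X*Z + 2*Y**2 + Y*Z + 3*Z**2

deg(f) = 2.
Substitute x = X/Z, y = Y/Z into f, then multiply by Z^2.
  monomial 2·x^2·y^0 ↦ 2·X^2·Y^0·Z^0.
  monomial -2·x^1·y^0 ↦ -2·X^1·Y^0·Z^1.
  monomial 2·x^0·y^2 ↦ 2·X^0·Y^2·Z^0.
  monomial 1·x^0·y^1 ↦ 1·X^0·Y^1·Z^1.
  monomial 3·x^0·y^0 ↦ 3·X^0·Y^0·Z^2.
Collecting: F(X, Y, Z) = 2*X**2 - 2*X*Z + 2*Y**2 + Y*Z + 3*Z**2.


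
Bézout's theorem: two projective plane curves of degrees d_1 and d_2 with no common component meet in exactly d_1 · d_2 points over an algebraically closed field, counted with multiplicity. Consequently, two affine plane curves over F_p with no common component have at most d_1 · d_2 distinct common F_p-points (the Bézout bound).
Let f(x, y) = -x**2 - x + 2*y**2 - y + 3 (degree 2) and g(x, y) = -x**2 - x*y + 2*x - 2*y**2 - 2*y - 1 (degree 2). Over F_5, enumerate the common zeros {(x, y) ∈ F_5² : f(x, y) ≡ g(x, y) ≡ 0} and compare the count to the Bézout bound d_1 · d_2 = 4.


Common zeros: ∅; count = 0; Bézout bound = 4.

deg(f) = 2, deg(g) = 2, so Bézout bound = 4.
Scan x ∈ F_5. For each x, list the y ∈ F_5 with f(x, y) ≡ 0 and those with g(x, y) ≡ 0 (mod 5); the common zeros in that column are the intersection.
  x = 0: f ≡ 0 at y ∈ ∅; g ≡ 0 at y ∈ {1, 3}; common: ∅.
  x = 1: f ≡ 0 at y ∈ ∅; g ≡ 0 at y ∈ {0, 1}; common: ∅.
  x = 2: f ≡ 0 at y ∈ {4}; g ≡ 0 at y ∈ ∅; common: ∅.
  x = 3: f ≡ 0 at y ∈ ∅; g ≡ 0 at y ∈ ∅; common: ∅.
  x = 4: f ≡ 0 at y ∈ ∅; g ≡ 0 at y ∈ {3, 4}; common: ∅.
Collecting: common zeros = ∅, so the count is 0.
Comparison with the Bézout bound: 0 ≤ 4 = deg(f)·deg(g), as expected for curves with no common component (the affine F_5-count falls short of the bound because intersections may lie at infinity, over extension fields, or carry multiplicity).


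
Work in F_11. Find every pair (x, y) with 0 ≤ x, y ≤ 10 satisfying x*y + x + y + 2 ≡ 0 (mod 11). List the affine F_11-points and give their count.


Affine F_11-points: {(0, 9), (1, 4), (2, 6), (3, 7), (4, 1), (5, 8), (6, 2), (7, 3), (8, 5), (9, 0)}; count = 10.

For each of the 121 pairs (x, y) ∈ F_11², evaluate f(x, y) mod 11. Record the zeros.
  x = 0: [0↦2, 1↦3, 2↦4, 3↦5, 4↦6, 5↦7, 6↦8, 7↦9, 8↦10, 9↦0, 10↦1]  zeros at y ∈ {9}
  x = 1: [0↦3, 1↦5, 2↦7, 3↦9, 4↦0, 5↦2, 6↦4, 7↦6, 8↦8, 9↦10, 10↦1]  zeros at y ∈ {4}
  x = 2: [0↦4, 1↦7, 2↦10, 3↦2, 4↦5, 5↦8, 6↦0, 7↦3, 8↦6, 9↦9, 10↦1]  zeros at y ∈ {6}
  x = 3: [0↦5, 1↦9, 2↦2, 3↦6, 4↦10, 5↦3, 6↦7, 7↦0, 8↦4, 9↦8, 10↦1]  zeros at y ∈ {7}
  x = 4: [0↦6, 1↦0, 2↦5, 3↦10, 4↦4, 5↦9, 6↦3, 7↦8, 8↦2, 9↦7, 10↦1]  zeros at y ∈ {1}
  x = 5: [0↦7, 1↦2, 2↦8, 3↦3, 4↦9, 5↦4, 6↦10, 7↦5, 8↦0, 9↦6, 10↦1]  zeros at y ∈ {8}
  x = 6: [0↦8, 1↦4, 2↦0, 3↦7, 4↦3, 5↦10, 6↦6, 7↦2, 8↦9, 9↦5, 10↦1]  zeros at y ∈ {2}
  x = 7: [0↦9, 1↦6, 2↦3, 3↦0, 4↦8, 5↦5, 6↦2, 7↦10, 8↦7, 9↦4, 10↦1]  zeros at y ∈ {3}
  x = 8: [0↦10, 1↦8, 2↦6, 3↦4, 4↦2, 5↦0, 6↦9, 7↦7, 8↦5, 9↦3, 10↦1]  zeros at y ∈ {5}
  x = 9: [0↦0, 1↦10, 2↦9, 3↦8, 4↦7, 5↦6, 6↦5, 7↦4, 8↦3, 9↦2, 10↦1]  zeros at y ∈ {0}
  x = 10: [0↦1, 1↦1, 2↦1, 3↦1, 4↦1, 5↦1, 6↦1, 7↦1, 8↦1, 9↦1, 10↦1]  zeros at y ∈ ∅
Collecting zeros: affine points = {(0, 9), (1, 4), (2, 6), (3, 7), (4, 1), (5, 8), (6, 2), (7, 3), (8, 5), (9, 0)}.
Total count |C(F_11)_aff| = 10.


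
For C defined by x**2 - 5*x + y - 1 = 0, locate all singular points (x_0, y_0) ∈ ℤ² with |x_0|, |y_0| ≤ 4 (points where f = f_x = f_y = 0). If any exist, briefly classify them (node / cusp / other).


No singular points in the scanned grid; C is smooth there.

Compute partial derivatives:
  f_x = 2*x - 5.
  f_y = 1.
f_y = 1 is a nonzero constant, so f_y never vanishes: no point (x, y) can satisfy f = f_x = f_y = 0. In particular no (x, y) ∈ {−4, ..., 4}² is singular; the curve is smooth.


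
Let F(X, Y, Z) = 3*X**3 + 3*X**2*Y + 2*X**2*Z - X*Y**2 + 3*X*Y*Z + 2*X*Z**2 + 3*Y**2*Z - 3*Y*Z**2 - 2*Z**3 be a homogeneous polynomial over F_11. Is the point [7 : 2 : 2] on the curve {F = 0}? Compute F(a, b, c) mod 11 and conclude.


F(7,2,2) ≡ 9 (mod 11); P is NOT on the curve.

Evaluate F(7, 2, 2) term-by-term (mod 11).
  3*X**3 ↦ 3·343·1·1 = 1029
  3*X**2*Y ↦ 3·49·2·1 = 294
  2*X**2*Z ↦ 2·49·1·2 = 196
  -X*Y**2 ↦ -1·7·4·1 = -28
  3*X*Y*Z ↦ 3·7·2·2 = 84
  2*X*Z**2 ↦ 2·7·1·4 = 56
  3*Y**2*Z ↦ 3·1·4·2 = 24
  -3*Y*Z**2 ↦ -3·1·2·4 = -24
  -2*Z**3 ↦ -2·1·1·8 = -16
Sum: F(7, 2, 2) = (1029) + (294) + (196) + (-28) + (84) + (56) + (24) + (-24) + (-16) = 1615.
Reducing mod 11: 1615 ≡ 9 (mod 11).
Since F(a, b, c) ≡ 9 ≠ 0 (mod 11), P does NOT lie on the curve.


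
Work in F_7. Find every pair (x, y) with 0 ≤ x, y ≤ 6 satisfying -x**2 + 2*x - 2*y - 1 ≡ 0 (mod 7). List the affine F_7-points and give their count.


Affine F_7-points: {(0, 3), (1, 0), (2, 3), (3, 5), (4, 6), (5, 6), (6, 5)}; count = 7.

For each of the 49 pairs (x, y) ∈ F_7², evaluate f(x, y) mod 7. Record the zeros.
  x = 0: [0↦6, 1↦4, 2↦2, 3↦0, 4↦5, 5↦3, 6↦1]  zeros at y ∈ {3}
  x = 1: [0↦0, 1↦5, 2↦3, 3↦1, 4↦6, 5↦4, 6↦2]  zeros at y ∈ {0}
  x = 2: [0↦6, 1↦4, 2↦2, 3↦0, 4↦5, 5↦3, 6↦1]  zeros at y ∈ {3}
  x = 3: [0↦3, 1↦1, 2↦6, 3↦4, 4↦2, 5↦0, 6↦5]  zeros at y ∈ {5}
  x = 4: [0↦5, 1↦3, 2↦1, 3↦6, 4↦4, 5↦2, 6↦0]  zeros at y ∈ {6}
  x = 5: [0↦5, 1↦3, 2↦1, 3↦6, 4↦4, 5↦2, 6↦0]  zeros at y ∈ {6}
  x = 6: [0↦3, 1↦1, 2↦6, 3↦4, 4↦2, 5↦0, 6↦5]  zeros at y ∈ {5}
Collecting zeros: affine points = {(0, 3), (1, 0), (2, 3), (3, 5), (4, 6), (5, 6), (6, 5)}.
Total count |C(F_7)_aff| = 7.


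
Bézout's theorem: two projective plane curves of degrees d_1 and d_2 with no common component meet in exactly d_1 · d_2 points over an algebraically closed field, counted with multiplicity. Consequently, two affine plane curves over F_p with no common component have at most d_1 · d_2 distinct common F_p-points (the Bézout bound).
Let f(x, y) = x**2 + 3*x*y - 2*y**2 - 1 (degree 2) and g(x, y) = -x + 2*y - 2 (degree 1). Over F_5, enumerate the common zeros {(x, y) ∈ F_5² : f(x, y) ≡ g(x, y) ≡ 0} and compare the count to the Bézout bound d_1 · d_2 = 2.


Common zeros: {(1, 4)}; count = 1; Bézout bound = 2.

deg(f) = 2, deg(g) = 1, so Bézout bound = 2.
Scan x ∈ F_5. For each x, list the y ∈ F_5 with f(x, y) ≡ 0 and those with g(x, y) ≡ 0 (mod 5); the common zeros in that column are the intersection.
  x = 0: f ≡ 0 at y ∈ ∅; g ≡ 0 at y ∈ {1}; common: ∅.
  x = 1: f ≡ 0 at y ∈ {0, 4}; g ≡ 0 at y ∈ {4}; common: {4}.
  x = 2: f ≡ 0 at y ∈ {4}; g ≡ 0 at y ∈ {2}; common: ∅.
  x = 3: f ≡ 0 at y ∈ {1}; g ≡ 0 at y ∈ {0}; common: ∅.
  x = 4: f ≡ 0 at y ∈ {0, 1}; g ≡ 0 at y ∈ {3}; common: ∅.
Collecting: common zeros = {(1, 4)}, so the count is 1.
Comparison with the Bézout bound: 1 ≤ 2 = deg(f)·deg(g), as expected for curves with no common component (the affine F_5-count falls short of the bound because intersections may lie at infinity, over extension fields, or carry multiplicity).


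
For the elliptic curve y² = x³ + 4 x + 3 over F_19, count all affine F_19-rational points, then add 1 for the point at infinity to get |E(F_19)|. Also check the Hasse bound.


Affine points = {(2, 0), (3, 2), (3, 17), (4, 8), (4, 11), (10, 6), (10, 13), (17, 5), (17, 14), (18, 6), (18, 13)}; affine count = 11; |E(F_19)| = 12.

Discriminant check: Δ ∝ 4a³ + 27b² = 4·4³ + 27·3² = 4·64 + 27·9 ≡ 5 (mod 19). Nonzero ⇒ E is nonsingular.
For each x ∈ F_19, compute rhs = x³ + 4·x + 3 mod 19, then count y ∈ F_19 with y² ≡ rhs.
  x = 0: rhs = 3, matching y values: none (0 points).
  x = 1: rhs = 8, matching y values: none (0 points).
  x = 2: rhs = 0, matching y values: 0 (1 points).
  x = 3: rhs = 4, matching y values: 2, 17 (2 points).
  x = 4: rhs = 7, matching y values: 8, 11 (2 points).
  x = 5: rhs = 15, matching y values: none (0 points).
  x = 6: rhs = 15, matching y values: none (0 points).
  x = 7: rhs = 13, matching y values: none (0 points).
  x = 8: rhs = 15, matching y values: none (0 points).
  x = 9: rhs = 8, matching y values: none (0 points).
  x = 10: rhs = 17, matching y values: 6, 13 (2 points).
  x = 11: rhs = 10, matching y values: none (0 points).
  x = 12: rhs = 12, matching y values: none (0 points).
  x = 13: rhs = 10, matching y values: none (0 points).
  x = 14: rhs = 10, matching y values: none (0 points).
  x = 15: rhs = 18, matching y values: none (0 points).
  x = 16: rhs = 2, matching y values: none (0 points).
  x = 17: rhs = 6, matching y values: 5, 14 (2 points).
  x = 18: rhs = 17, matching y values: 6, 13 (2 points).
Total affine count: 11.
Full point count |E(F_19)| = 11 + 1 = 12.
Hasse bound: |12 − (19+1)| = |-8| = 8 ≤ 2√19 ≈ 8.7178 ✓.


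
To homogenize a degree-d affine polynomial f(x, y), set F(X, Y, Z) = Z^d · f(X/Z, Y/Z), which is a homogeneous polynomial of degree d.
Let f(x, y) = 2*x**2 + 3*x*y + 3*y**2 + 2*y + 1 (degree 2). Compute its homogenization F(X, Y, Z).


F(X, Y, Z) = 2*X**2 + 3*X*Y + 3*Y**2 + 2*Y*Z + Z**2

deg(f) = 2.
Substitute x = X/Z, y = Y/Z into f, then multiply by Z^2.
  monomial 2·x^2·y^0 ↦ 2·X^2·Y^0·Z^0.
  monomial 3·x^1·y^1 ↦ 3·X^1·Y^1·Z^0.
  monomial 3·x^0·y^2 ↦ 3·X^0·Y^2·Z^0.
  monomial 2·x^0·y^1 ↦ 2·X^0·Y^1·Z^1.
  monomial 1·x^0·y^0 ↦ 1·X^0·Y^0·Z^2.
Collecting: F(X, Y, Z) = 2*X**2 + 3*X*Y + 3*Y**2 + 2*Y*Z + Z**2.


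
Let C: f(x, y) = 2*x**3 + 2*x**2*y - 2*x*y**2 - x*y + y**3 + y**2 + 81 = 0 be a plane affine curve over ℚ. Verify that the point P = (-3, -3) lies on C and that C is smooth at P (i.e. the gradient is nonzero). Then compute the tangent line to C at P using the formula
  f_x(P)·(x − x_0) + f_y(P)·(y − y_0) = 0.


Tangent line at P: 75*x + 6*y + 243 = 0.

Step 1: f(-3, -3) = 0, so P lies on C.
Step 2: partial derivatives
  f_x(x, y) = 6*x**2 + 4*x*y - 2*y**2 - y, f_y(x, y) = 2*x**2 - 4*x*y - x + 3*y**2 + 2*y.
  f_x(P) = 75, f_y(P) = 6 (gradient nonzero, so P is smooth).
Step 3: tangent line at P: 75·(x − -3) + 6·(y − -3) = 0.
Expanding: 75*x + 6*y + 243 = 0.


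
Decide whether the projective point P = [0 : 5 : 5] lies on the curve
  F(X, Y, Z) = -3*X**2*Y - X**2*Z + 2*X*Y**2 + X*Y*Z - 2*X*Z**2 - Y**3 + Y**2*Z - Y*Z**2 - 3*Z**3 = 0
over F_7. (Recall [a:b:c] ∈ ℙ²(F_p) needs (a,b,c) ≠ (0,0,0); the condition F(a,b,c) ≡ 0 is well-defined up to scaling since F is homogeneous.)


F(0,5,5) ≡ 4 (mod 7); P is NOT on the curve.

Evaluate F(0, 5, 5) term-by-term (mod 7).
  -3*X**2*Y ↦ -3·0·5·1 = 0
  -X**2*Z ↦ -1·0·1·5 = 0
  2*X*Y**2 ↦ 2·0·25·1 = 0
  X*Y*Z ↦ 1·0·5·5 = 0
  -2*X*Z**2 ↦ -2·0·1·25 = 0
  -Y**3 ↦ -1·1·125·1 = -125
  Y**2*Z ↦ 1·1·25·5 = 125
  -Y*Z**2 ↦ -1·1·5·25 = -125
  -3*Z**3 ↦ -3·1·1·125 = -375
Sum: F(0, 5, 5) = (0) + (0) + (0) + (0) + (0) + (-125) + (125) + (-125) + (-375) = -500.
Reducing mod 7: -500 ≡ 4 (mod 7).
Since F(a, b, c) ≡ 4 ≠ 0 (mod 7), P does NOT lie on the curve.


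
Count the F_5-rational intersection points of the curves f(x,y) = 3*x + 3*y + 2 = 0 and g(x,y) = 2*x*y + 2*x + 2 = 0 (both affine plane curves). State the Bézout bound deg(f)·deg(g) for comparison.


Common zeros: ∅; count = 0; Bézout bound = 2.

deg(f) = 1, deg(g) = 2, so Bézout bound = 2.
Scan x ∈ F_5. For each x, list the y ∈ F_5 with f(x, y) ≡ 0 and those with g(x, y) ≡ 0 (mod 5); the common zeros in that column are the intersection.
  x = 0: f ≡ 0 at y ∈ {1}; g ≡ 0 at y ∈ ∅; common: ∅.
  x = 1: f ≡ 0 at y ∈ {0}; g ≡ 0 at y ∈ {3}; common: ∅.
  x = 2: f ≡ 0 at y ∈ {4}; g ≡ 0 at y ∈ {1}; common: ∅.
  x = 3: f ≡ 0 at y ∈ {3}; g ≡ 0 at y ∈ {2}; common: ∅.
  x = 4: f ≡ 0 at y ∈ {2}; g ≡ 0 at y ∈ {0}; common: ∅.
Collecting: common zeros = ∅, so the count is 0.
Comparison with the Bézout bound: 0 ≤ 2 = deg(f)·deg(g), as expected for curves with no common component (the affine F_5-count falls short of the bound because intersections may lie at infinity, over extension fields, or carry multiplicity).


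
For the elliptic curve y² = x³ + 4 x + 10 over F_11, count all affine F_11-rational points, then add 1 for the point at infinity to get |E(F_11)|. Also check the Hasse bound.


Affine points = {(1, 2), (1, 9), (2, 2), (2, 9), (3, 4), (3, 7), (5, 1), (5, 10), (8, 2), (8, 9), (9, 4), (9, 7), (10, 4), (10, 7)}; affine count = 14; |E(F_11)| = 15.

Discriminant check: Δ ∝ 4a³ + 27b² = 4·4³ + 27·10² = 4·64 + 27·100 ≡ 8 (mod 11). Nonzero ⇒ E is nonsingular.
For each x ∈ F_11, compute rhs = x³ + 4·x + 10 mod 11, then count y ∈ F_11 with y² ≡ rhs.
  x = 0: rhs = 10, matching y values: none (0 points).
  x = 1: rhs = 4, matching y values: 2, 9 (2 points).
  x = 2: rhs = 4, matching y values: 2, 9 (2 points).
  x = 3: rhs = 5, matching y values: 4, 7 (2 points).
  x = 4: rhs = 2, matching y values: none (0 points).
  x = 5: rhs = 1, matching y values: 1, 10 (2 points).
  x = 6: rhs = 8, matching y values: none (0 points).
  x = 7: rhs = 7, matching y values: none (0 points).
  x = 8: rhs = 4, matching y values: 2, 9 (2 points).
  x = 9: rhs = 5, matching y values: 4, 7 (2 points).
  x = 10: rhs = 5, matching y values: 4, 7 (2 points).
Total affine count: 14.
Full point count |E(F_11)| = 14 + 1 = 15.
Hasse bound: |15 − (11+1)| = |3| = 3 ≤ 2√11 ≈ 6.6332 ✓.


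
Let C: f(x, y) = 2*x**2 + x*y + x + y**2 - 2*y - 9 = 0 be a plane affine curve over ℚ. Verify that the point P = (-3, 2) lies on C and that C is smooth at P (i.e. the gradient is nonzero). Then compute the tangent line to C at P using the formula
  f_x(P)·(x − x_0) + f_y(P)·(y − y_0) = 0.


Tangent line at P: -9*x - y - 25 = 0.

Step 1: f(-3, 2) = 0, so P lies on C.
Step 2: partial derivatives
  f_x(x, y) = 4*x + y + 1, f_y(x, y) = x + 2*y - 2.
  f_x(P) = -9, f_y(P) = -1 (gradient nonzero, so P is smooth).
Step 3: tangent line at P: -9·(x − -3) + -1·(y − 2) = 0.
Expanding: -9*x - y - 25 = 0.


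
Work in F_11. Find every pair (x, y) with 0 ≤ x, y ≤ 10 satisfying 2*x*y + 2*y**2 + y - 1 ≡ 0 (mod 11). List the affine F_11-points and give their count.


Affine F_11-points: {(0, 6), (0, 10), (2, 7), (4, 3), (4, 9), (6, 2), (6, 8), (8, 4), (10, 1), (10, 5)}; count = 10.

For each of the 121 pairs (x, y) ∈ F_11², evaluate f(x, y) mod 11. Record the zeros.
  x = 0: [0↦10, 1↦2, 2↦9, 3↦9, 4↦2, 5↦10, 6↦0, 7↦5, 8↦3, 9↦5, 10↦0]  zeros at y ∈ {6, 10}
  x = 1: [0↦10, 1↦4, 2↦2, 3↦4, 4↦10, 5↦9, 6↦1, 7↦8, 8↦8, 9↦1, 10↦9]  zeros at y ∈ ∅
  x = 2: [0↦10, 1↦6, 2↦6, 3↦10, 4↦7, 5↦8, 6↦2, 7↦0, 8↦2, 9↦8, 10↦7]  zeros at y ∈ {7}
  x = 3: [0↦10, 1↦8, 2↦10, 3↦5, 4↦4, 5↦7, 6↦3, 7↦3, 8↦7, 9↦4, 10↦5]  zeros at y ∈ ∅
  x = 4: [0↦10, 1↦10, 2↦3, 3↦0, 4↦1, 5↦6, 6↦4, 7↦6, 8↦1, 9↦0, 10↦3]  zeros at y ∈ {3, 9}
  x = 5: [0↦10, 1↦1, 2↦7, 3↦6, 4↦9, 5↦5, 6↦5, 7↦9, 8↦6, 9↦7, 10↦1]  zeros at y ∈ ∅
  x = 6: [0↦10, 1↦3, 2↦0, 3↦1, 4↦6, 5↦4, 6↦6, 7↦1, 8↦0, 9↦3, 10↦10]  zeros at y ∈ {2, 8}
  x = 7: [0↦10, 1↦5, 2↦4, 3↦7, 4↦3, 5↦3, 6↦7, 7↦4, 8↦5, 9↦10, 10↦8]  zeros at y ∈ ∅
  x = 8: [0↦10, 1↦7, 2↦8, 3↦2, 4↦0, 5↦2, 6↦8, 7↦7, 8↦10, 9↦6, 10↦6]  zeros at y ∈ {4}
  x = 9: [0↦10, 1↦9, 2↦1, 3↦8, 4↦8, 5↦1, 6↦9, 7↦10, 8↦4, 9↦2, 10↦4]  zeros at y ∈ ∅
  x = 10: [0↦10, 1↦0, 2↦5, 3↦3, 4↦5, 5↦0, 6↦10, 7↦2, 8↦9, 9↦9, 10↦2]  zeros at y ∈ {1, 5}
Collecting zeros: affine points = {(0, 6), (0, 10), (2, 7), (4, 3), (4, 9), (6, 2), (6, 8), (8, 4), (10, 1), (10, 5)}.
Total count |C(F_11)_aff| = 10.


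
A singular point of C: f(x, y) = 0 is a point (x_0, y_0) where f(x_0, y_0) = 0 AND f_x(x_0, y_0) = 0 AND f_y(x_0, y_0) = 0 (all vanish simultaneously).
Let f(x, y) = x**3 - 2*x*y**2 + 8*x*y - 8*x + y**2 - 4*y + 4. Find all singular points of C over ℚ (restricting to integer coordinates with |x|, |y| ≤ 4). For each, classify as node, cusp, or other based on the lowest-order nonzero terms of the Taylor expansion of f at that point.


Singular points: {(0, 2)}; classification: cusp.

Compute partial derivatives:
  f_x = 3*x**2 - 2*y**2 + 8*y - 8.
  f_y = -4*x*y + 8*x + 2*y - 4.
Scan x_0 ∈ {−4, ..., 4}. For each x_0, f_y(x_0, y) is a polynomial in y; find its integer roots y ∈ {−4, ..., 4}, then test f_x and f at those candidates.
  x = -4: f_y(-4, y) = 18*y - 36; vanishes at y ∈ {2}. (-4, 2): f_x = 48 ≠ 0.
  x = -3: f_y(-3, y) = 14*y - 28; vanishes at y ∈ {2}. (-3, 2): f_x = 27 ≠ 0.
  x = -2: f_y(-2, y) = 10*y - 20; vanishes at y ∈ {2}. (-2, 2): f_x = 12 ≠ 0.
  x = -1: f_y(-1, y) = 6*y - 12; vanishes at y ∈ {2}. (-1, 2): f_x = 3 ≠ 0.
  x = 0: f_y(0, y) = 2*y - 4; vanishes at y ∈ {2}. (0, 2): f_x = 0, f = 0 — SINGULAR.
  x = 1: f_y(1, y) = 4 - 2*y; vanishes at y ∈ {2}. (1, 2): f_x = 3 ≠ 0.
  x = 2: f_y(2, y) = 12 - 6*y; vanishes at y ∈ {2}. (2, 2): f_x = 12 ≠ 0.
  x = 3: f_y(3, y) = 20 - 10*y; vanishes at y ∈ {2}. (3, 2): f_x = 27 ≠ 0.
  x = 4: f_y(4, y) = 28 - 14*y; vanishes at y ∈ {2}. (4, 2): f_x = 48 ≠ 0.
Only singular point on the grid: (0, 2).
Classify: substitute x = 0 + u, y = 2 + v and expand: f = u**3 - 2*u*v**2 + v**2.
No constant or linear terms (consistent with a singular point). Quadratic part: v**2. Cubic part: u**3 - 2*u*v**2.
The quadratic part v**2 is a perfect square, so there is a single (double) tangent line v = 0, i.e. y = 2. Restricting the cubic part to that line (v = 0) leaves u**3 ≠ 0, so f is not divisible by v and the branch is v² ≈ -u**3 to lowest order — this is a cusp.
Classification: cusp.


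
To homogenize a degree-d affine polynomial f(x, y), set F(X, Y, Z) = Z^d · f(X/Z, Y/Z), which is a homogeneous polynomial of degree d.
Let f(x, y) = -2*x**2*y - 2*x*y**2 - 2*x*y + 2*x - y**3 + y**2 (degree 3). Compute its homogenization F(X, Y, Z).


F(X, Y, Z) = -2*X**2*Y - 2*X*Y**2 - 2*X*Y*Z + 2*X*Z**2 - Y**3 + Y**2*Z

deg(f) = 3.
Substitute x = X/Z, y = Y/Z into f, then multiply by Z^3.
  monomial -2·x^2·y^1 ↦ -2·X^2·Y^1·Z^0.
  monomial -2·x^1·y^2 ↦ -2·X^1·Y^2·Z^0.
  monomial -2·x^1·y^1 ↦ -2·X^1·Y^1·Z^1.
  monomial 2·x^1·y^0 ↦ 2·X^1·Y^0·Z^2.
  monomial -1·x^0·y^3 ↦ -1·X^0·Y^3·Z^0.
  monomial 1·x^0·y^2 ↦ 1·X^0·Y^2·Z^1.
Collecting: F(X, Y, Z) = -2*X**2*Y - 2*X*Y**2 - 2*X*Y*Z + 2*X*Z**2 - Y**3 + Y**2*Z.


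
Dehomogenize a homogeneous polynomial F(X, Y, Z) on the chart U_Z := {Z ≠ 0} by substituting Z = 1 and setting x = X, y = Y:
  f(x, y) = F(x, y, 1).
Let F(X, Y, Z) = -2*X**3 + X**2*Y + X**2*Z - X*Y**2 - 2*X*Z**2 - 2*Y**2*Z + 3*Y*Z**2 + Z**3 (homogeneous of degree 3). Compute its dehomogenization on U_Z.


f(x, y) = -2*x**3 + x**2*y + x**2 - x*y**2 - 2*x - 2*y**2 + 3*y + 1

On U_Z we set Z = 1. Each monomial c·X^i·Y^j·Z^k in F becomes c·x^i·y^j·1^k = c·x^i·y^j.
Substituting Z = 1: F(X, Y, 1) = -2*x**3 + x**2*y + x**2 - x*y**2 - 2*x - 2*y**2 + 3*y + 1.
Note: deg(f) ≤ deg(F) = 3; strict inequality happens when F is divisible by Z (lost terms).


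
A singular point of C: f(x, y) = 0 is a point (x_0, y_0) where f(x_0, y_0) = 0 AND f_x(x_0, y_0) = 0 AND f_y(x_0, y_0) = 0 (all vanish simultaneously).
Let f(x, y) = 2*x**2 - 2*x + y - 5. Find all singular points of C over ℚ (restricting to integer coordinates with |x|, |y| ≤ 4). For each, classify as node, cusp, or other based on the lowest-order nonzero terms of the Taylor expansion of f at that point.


No singular points in the scanned grid; C is smooth there.

Compute partial derivatives:
  f_x = 4*x - 2.
  f_y = 1.
f_y = 1 is a nonzero constant, so f_y never vanishes: no point (x, y) can satisfy f = f_x = f_y = 0. In particular no (x, y) ∈ {−4, ..., 4}² is singular; the curve is smooth.


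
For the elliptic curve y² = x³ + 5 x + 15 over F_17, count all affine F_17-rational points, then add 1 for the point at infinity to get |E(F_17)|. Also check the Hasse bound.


Affine points = {(0, 7), (0, 10), (1, 2), (1, 15), (2, 4), (2, 13), (7, 6), (7, 11), (12, 1), (12, 16), (13, 4), (13, 13), (16, 3), (16, 14)}; affine count = 14; |E(F_17)| = 15.

Discriminant check: Δ ∝ 4a³ + 27b² = 4·5³ + 27·15² = 4·125 + 27·225 ≡ 13 (mod 17). Nonzero ⇒ E is nonsingular.
For each x ∈ F_17, compute rhs = x³ + 5·x + 15 mod 17, then count y ∈ F_17 with y² ≡ rhs.
  x = 0: rhs = 15, matching y values: 7, 10 (2 points).
  x = 1: rhs = 4, matching y values: 2, 15 (2 points).
  x = 2: rhs = 16, matching y values: 4, 13 (2 points).
  x = 3: rhs = 6, matching y values: none (0 points).
  x = 4: rhs = 14, matching y values: none (0 points).
  x = 5: rhs = 12, matching y values: none (0 points).
  x = 6: rhs = 6, matching y values: none (0 points).
  x = 7: rhs = 2, matching y values: 6, 11 (2 points).
  x = 8: rhs = 6, matching y values: none (0 points).
  x = 9: rhs = 7, matching y values: none (0 points).
  x = 10: rhs = 11, matching y values: none (0 points).
  x = 11: rhs = 7, matching y values: none (0 points).
  x = 12: rhs = 1, matching y values: 1, 16 (2 points).
  x = 13: rhs = 16, matching y values: 4, 13 (2 points).
  x = 14: rhs = 7, matching y values: none (0 points).
  x = 15: rhs = 14, matching y values: none (0 points).
  x = 16: rhs = 9, matching y values: 3, 14 (2 points).
Total affine count: 14.
Full point count |E(F_17)| = 14 + 1 = 15.
Hasse bound: |15 − (17+1)| = |-3| = 3 ≤ 2√17 ≈ 8.2462 ✓.


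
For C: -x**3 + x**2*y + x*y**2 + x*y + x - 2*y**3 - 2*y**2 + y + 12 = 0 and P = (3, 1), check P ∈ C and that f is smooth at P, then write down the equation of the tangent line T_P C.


Tangent line at P: -18*x + 9*y + 45 = 0.

Step 1: f(3, 1) = 0, so P lies on C.
Step 2: partial derivatives
  f_x(x, y) = -3*x**2 + 2*x*y + y**2 + y + 1, f_y(x, y) = x**2 + 2*x*y + x - 6*y**2 - 4*y + 1.
  f_x(P) = -18, f_y(P) = 9 (gradient nonzero, so P is smooth).
Step 3: tangent line at P: -18·(x − 3) + 9·(y − 1) = 0.
Expanding: -18*x + 9*y + 45 = 0.


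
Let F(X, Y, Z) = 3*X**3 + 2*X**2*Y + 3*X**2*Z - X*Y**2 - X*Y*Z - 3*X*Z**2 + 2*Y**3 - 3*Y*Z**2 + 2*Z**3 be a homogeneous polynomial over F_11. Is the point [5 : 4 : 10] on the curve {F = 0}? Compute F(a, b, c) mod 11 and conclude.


F(5,4,10) ≡ 0 (mod 11); P is on the curve.

Evaluate F(5, 4, 10) term-by-term (mod 11).
  3*X**3 ↦ 3·125·1·1 = 375
  2*X**2*Y ↦ 2·25·4·1 = 200
  3*X**2*Z ↦ 3·25·1·10 = 750
  -X*Y**2 ↦ -1·5·16·1 = -80
  -X*Y*Z ↦ -1·5·4·10 = -200
  -3*X*Z**2 ↦ -3·5·1·100 = -1500
  2*Y**3 ↦ 2·1·64·1 = 128
  -3*Y*Z**2 ↦ -3·1·4·100 = -1200
  2*Z**3 ↦ 2·1·1·1000 = 2000
Sum: F(5, 4, 10) = (375) + (200) + (750) + (-80) + (-200) + (-1500) + (128) + (-1200) + (2000) = 473.
Reducing mod 11: 473 ≡ 0 (mod 11).
Since F(a, b, c) ≡ 0 (mod 11), P lies on the curve.


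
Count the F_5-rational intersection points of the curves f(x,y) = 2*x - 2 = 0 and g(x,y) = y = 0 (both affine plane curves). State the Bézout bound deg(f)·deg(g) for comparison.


Common zeros: {(1, 0)}; count = 1; Bézout bound = 1.

deg(f) = 1, deg(g) = 1, so Bézout bound = 1.
Scan x ∈ F_5. For each x, list the y ∈ F_5 with f(x, y) ≡ 0 and those with g(x, y) ≡ 0 (mod 5); the common zeros in that column are the intersection.
  x = 0: f ≡ 0 at y ∈ ∅; g ≡ 0 at y ∈ {0}; common: ∅.
  x = 1: f ≡ 0 at y ∈ {0, 1, 2, 3, 4}; g ≡ 0 at y ∈ {0}; common: {0}.
  x = 2: f ≡ 0 at y ∈ ∅; g ≡ 0 at y ∈ {0}; common: ∅.
  x = 3: f ≡ 0 at y ∈ ∅; g ≡ 0 at y ∈ {0}; common: ∅.
  x = 4: f ≡ 0 at y ∈ ∅; g ≡ 0 at y ∈ {0}; common: ∅.
Collecting: common zeros = {(1, 0)}, so the count is 1.
Comparison with the Bézout bound: 1 ≤ 1 = deg(f)·deg(g), as expected for curves with no common component (the bound is attained).


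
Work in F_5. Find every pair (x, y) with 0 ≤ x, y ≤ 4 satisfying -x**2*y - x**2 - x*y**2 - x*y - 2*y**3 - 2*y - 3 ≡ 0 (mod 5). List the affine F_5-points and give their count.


Affine F_5-points: {(3, 3), (4, 2), (4, 3)}; count = 3.

For each of the 25 pairs (x, y) ∈ F_5², evaluate f(x, y) mod 5. Record the zeros.
  x = 0: [0↦2, 1↦3, 2↦2, 3↦2, 4↦1]  zeros at y ∈ ∅
  x = 1: [0↦1, 1↦4, 2↦3, 3↦1, 4↦1]  zeros at y ∈ ∅
  x = 2: [0↦3, 1↦1, 2↦3, 3↦2, 4↦1]  zeros at y ∈ ∅
  x = 3: [0↦3, 1↦4, 2↦2, 3↦0, 4↦1]  zeros at y ∈ {3}
  x = 4: [0↦1, 1↦3, 2↦0, 3↦0, 4↦1]  zeros at y ∈ {2, 3}
Collecting zeros: affine points = {(3, 3), (4, 2), (4, 3)}.
Total count |C(F_5)_aff| = 3.


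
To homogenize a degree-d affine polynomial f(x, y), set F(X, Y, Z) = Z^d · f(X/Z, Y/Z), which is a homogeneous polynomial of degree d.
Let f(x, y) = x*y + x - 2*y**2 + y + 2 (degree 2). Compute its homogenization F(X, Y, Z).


F(X, Y, Z) = X*Y + X*Z - 2*Y**2 + Y*Z + 2*Z**2

deg(f) = 2.
Substitute x = X/Z, y = Y/Z into f, then multiply by Z^2.
  monomial 1·x^1·y^1 ↦ 1·X^1·Y^1·Z^0.
  monomial 1·x^1·y^0 ↦ 1·X^1·Y^0·Z^1.
  monomial -2·x^0·y^2 ↦ -2·X^0·Y^2·Z^0.
  monomial 1·x^0·y^1 ↦ 1·X^0·Y^1·Z^1.
  monomial 2·x^0·y^0 ↦ 2·X^0·Y^0·Z^2.
Collecting: F(X, Y, Z) = X*Y + X*Z - 2*Y**2 + Y*Z + 2*Z**2.


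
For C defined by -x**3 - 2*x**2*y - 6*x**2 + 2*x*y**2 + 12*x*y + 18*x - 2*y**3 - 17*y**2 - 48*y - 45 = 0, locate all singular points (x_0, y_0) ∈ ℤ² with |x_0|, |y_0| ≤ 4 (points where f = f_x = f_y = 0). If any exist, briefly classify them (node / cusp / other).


Singular points: {(0, -3)}; classification: cusp.

Compute partial derivatives:
  f_x = -3*x**2 - 4*x*y - 12*x + 2*y**2 + 12*y + 18.
  f_y = -2*x**2 + 4*x*y + 12*x - 6*y**2 - 34*y - 48.
Scan x_0 ∈ {−4, ..., 4}. For each x_0, f_y(x_0, y) is a polynomial in y; find its integer roots y ∈ {−4, ..., 4}, then test f_x and f at those candidates.
  x = -4: f_y(-4, y) = -6*y**2 - 50*y - 128; no integer root y with |y| ≤ 4.
  x = -3: f_y(-3, y) = -6*y**2 - 46*y - 102; no integer root y with |y| ≤ 4.
  x = -2: f_y(-2, y) = -6*y**2 - 42*y - 80; no integer root y with |y| ≤ 4.
  x = -1: f_y(-1, y) = -6*y**2 - 38*y - 62; no integer root y with |y| ≤ 4.
  x = 0: f_y(0, y) = -6*y**2 - 34*y - 48; vanishes at y ∈ {-3}. (0, -3): f_x = 0, f = 0 — SINGULAR.
  x = 1: f_y(1, y) = -6*y**2 - 30*y - 38; no integer root y with |y| ≤ 4.
  x = 2: f_y(2, y) = -6*y**2 - 26*y - 32; no integer root y with |y| ≤ 4.
  x = 3: f_y(3, y) = -6*y**2 - 22*y - 30; no integer root y with |y| ≤ 4.
  x = 4: f_y(4, y) = -6*y**2 - 18*y - 32; no integer root y with |y| ≤ 4.
Only singular point on the grid: (0, -3).
Classify: substitute x = 0 + u, y = -3 + v and expand: f = -u**3 - 2*u**2*v + 2*u*v**2 - 2*v**3 + v**2.
No constant or linear terms (consistent with a singular point). Quadratic part: v**2. Cubic part: -u**3 - 2*u**2*v + 2*u*v**2 - 2*v**3.
The quadratic part v**2 is a perfect square, so there is a single (double) tangent line v = 0, i.e. y = -3. Restricting the cubic part to that line (v = 0) leaves -u**3 ≠ 0, so f is not divisible by v and the branch is v² ≈ u**3 to lowest order — this is a cusp.
Classification: cusp.


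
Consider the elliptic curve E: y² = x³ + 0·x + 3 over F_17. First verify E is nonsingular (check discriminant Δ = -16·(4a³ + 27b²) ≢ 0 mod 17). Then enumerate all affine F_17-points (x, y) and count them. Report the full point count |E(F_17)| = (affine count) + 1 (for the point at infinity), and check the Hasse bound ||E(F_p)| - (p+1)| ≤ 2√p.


Affine points = {(1, 2), (1, 15), (3, 8), (3, 9), (4, 4), (4, 13), (5, 3), (5, 14), (6, 7), (6, 10), (9, 1), (9, 16), (10, 0), (11, 5), (11, 12), (16, 6), (16, 11)}; affine count = 17; |E(F_17)| = 18.

Discriminant check: Δ ∝ 4a³ + 27b² = 4·0³ + 27·3² = 4·0 + 27·9 ≡ 5 (mod 17). Nonzero ⇒ E is nonsingular.
For each x ∈ F_17, compute rhs = x³ + 0·x + 3 mod 17, then count y ∈ F_17 with y² ≡ rhs.
  x = 0: rhs = 3, matching y values: none (0 points).
  x = 1: rhs = 4, matching y values: 2, 15 (2 points).
  x = 2: rhs = 11, matching y values: none (0 points).
  x = 3: rhs = 13, matching y values: 8, 9 (2 points).
  x = 4: rhs = 16, matching y values: 4, 13 (2 points).
  x = 5: rhs = 9, matching y values: 3, 14 (2 points).
  x = 6: rhs = 15, matching y values: 7, 10 (2 points).
  x = 7: rhs = 6, matching y values: none (0 points).
  x = 8: rhs = 5, matching y values: none (0 points).
  x = 9: rhs = 1, matching y values: 1, 16 (2 points).
  x = 10: rhs = 0, matching y values: 0 (1 points).
  x = 11: rhs = 8, matching y values: 5, 12 (2 points).
  x = 12: rhs = 14, matching y values: none (0 points).
  x = 13: rhs = 7, matching y values: none (0 points).
  x = 14: rhs = 10, matching y values: none (0 points).
  x = 15: rhs = 12, matching y values: none (0 points).
  x = 16: rhs = 2, matching y values: 6, 11 (2 points).
Total affine count: 17.
Full point count |E(F_17)| = 17 + 1 = 18.
Hasse bound: |18 − (17+1)| = |0| = 0 ≤ 2√17 ≈ 8.2462 ✓.
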